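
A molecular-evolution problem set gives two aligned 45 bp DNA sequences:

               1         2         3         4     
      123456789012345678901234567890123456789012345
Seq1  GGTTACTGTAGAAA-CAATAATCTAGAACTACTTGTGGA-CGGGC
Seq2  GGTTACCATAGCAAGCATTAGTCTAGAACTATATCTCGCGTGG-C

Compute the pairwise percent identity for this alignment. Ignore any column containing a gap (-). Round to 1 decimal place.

73.8%

Excluding the 3 gap columns leaves 42 comparable sites.
The sequences differ at positions 7 (T/C), 8 (G/A), 12 (A/C), 18 (A/T), 21 (A/G), 32 (C/T), 33 (T/A), 35 (G/C), 37 (G/C), 39 (A/C), 41 (C/T).
31 of the 42 comparable sites match, so the percent identity is 31/42 × 100 = 73.8%.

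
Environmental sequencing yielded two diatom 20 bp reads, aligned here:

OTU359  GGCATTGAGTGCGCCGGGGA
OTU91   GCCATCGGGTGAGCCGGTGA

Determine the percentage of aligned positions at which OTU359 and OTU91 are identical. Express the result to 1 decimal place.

Mismatches occur at site 2 (G↔C), site 6 (T↔C), site 8 (A↔G), site 12 (C↔A), site 18 (G↔T).
15 of the 20 sites match, so the percent identity is 15/20 × 100 = 75.0%.

75.0%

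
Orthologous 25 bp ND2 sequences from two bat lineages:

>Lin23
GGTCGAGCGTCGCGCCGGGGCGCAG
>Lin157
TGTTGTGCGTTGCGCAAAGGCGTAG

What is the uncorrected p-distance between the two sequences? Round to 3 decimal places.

0.320

Mismatches occur at site 1 (G→T), site 4 (C→T), site 6 (A→T), site 11 (C→T), site 16 (C→A), site 17 (G→A), site 18 (G→A), site 23 (C→T).
There are 8 differences over 25 sites, so p = 8/25 = 0.320.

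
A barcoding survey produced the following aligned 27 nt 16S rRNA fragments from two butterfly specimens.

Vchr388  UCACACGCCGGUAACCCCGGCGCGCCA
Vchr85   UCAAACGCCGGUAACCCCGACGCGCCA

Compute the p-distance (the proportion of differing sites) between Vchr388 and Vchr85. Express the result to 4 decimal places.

0.0741

The sequences differ at positions 4 (C/A), 20 (G/A).
There are 2 differences over 27 sites, so p = 2/27 = 0.0741.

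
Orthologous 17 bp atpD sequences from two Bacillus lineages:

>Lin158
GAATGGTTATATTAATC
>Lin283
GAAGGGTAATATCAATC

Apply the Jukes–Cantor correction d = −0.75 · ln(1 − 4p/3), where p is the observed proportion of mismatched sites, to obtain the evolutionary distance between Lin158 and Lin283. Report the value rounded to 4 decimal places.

0.2012

Differing sites — 4:T/G; 8:T/A; 13:T/C.
p = 3/17 = 0.176471.
d = −0.75 · ln(1 − (4/3)·0.176471) = −0.75 · ln(0.764705) = −0.75 · (-0.268265) = 0.2012.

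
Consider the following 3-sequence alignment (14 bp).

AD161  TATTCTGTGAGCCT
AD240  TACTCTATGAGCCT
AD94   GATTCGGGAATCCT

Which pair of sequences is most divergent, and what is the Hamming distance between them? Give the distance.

7

Pairwise Hamming distances:
  AD161 vs AD240: 2
  AD161 vs AD94: 5
  AD240 vs AD94: 7
The largest is 7, between AD240 and AD94.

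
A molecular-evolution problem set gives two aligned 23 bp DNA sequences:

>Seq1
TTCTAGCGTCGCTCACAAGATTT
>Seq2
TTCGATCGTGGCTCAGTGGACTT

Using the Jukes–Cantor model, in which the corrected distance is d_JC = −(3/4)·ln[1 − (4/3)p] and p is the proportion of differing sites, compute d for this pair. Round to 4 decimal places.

0.3904

Mismatches occur at site 4 (T→G), site 6 (G→T), site 10 (C→G), site 16 (C→G), site 17 (A→T), site 18 (A→G), site 21 (T→C).
p = 7/23 = 0.304348.
d = −0.75 · ln(1 − (4/3)·0.304348) = −0.75 · ln(0.594203) = −0.75 · (-0.520534) = 0.3904.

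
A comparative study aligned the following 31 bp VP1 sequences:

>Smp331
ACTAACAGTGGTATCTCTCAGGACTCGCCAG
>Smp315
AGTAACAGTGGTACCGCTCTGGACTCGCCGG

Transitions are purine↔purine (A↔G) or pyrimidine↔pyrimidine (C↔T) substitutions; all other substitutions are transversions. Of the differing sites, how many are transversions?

The sequences differ at positions 2 (C/G, transversion), 14 (T/C, transition), 16 (T/G, transversion), 20 (A/T, transversion), 30 (A/G, transition).
Of the 5 differences, 2 transitions and 3 transversions, so the answer is 3.

3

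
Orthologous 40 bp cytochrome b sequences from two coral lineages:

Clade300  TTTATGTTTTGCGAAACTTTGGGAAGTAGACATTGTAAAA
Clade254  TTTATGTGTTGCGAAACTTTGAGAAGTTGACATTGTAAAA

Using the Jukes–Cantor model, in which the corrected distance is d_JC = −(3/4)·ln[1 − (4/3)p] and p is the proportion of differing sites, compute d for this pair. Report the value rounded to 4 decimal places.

0.0790

The sequences differ at positions 8 (T/G), 22 (G/A), 28 (A/T).
p = 3/40 = 0.075000.
d = −0.75 · ln(1 − (4/3)·0.075000) = −0.75 · ln(0.900000) = −0.75 · (-0.105361) = 0.0790.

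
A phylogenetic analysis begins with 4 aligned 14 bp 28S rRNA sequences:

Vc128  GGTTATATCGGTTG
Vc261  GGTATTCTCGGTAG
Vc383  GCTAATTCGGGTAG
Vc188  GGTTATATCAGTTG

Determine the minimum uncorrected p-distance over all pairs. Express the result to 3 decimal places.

Pairwise Hamming distances:
  Vc128 vs Vc261: 4
  Vc128 vs Vc383: 6
  Vc128 vs Vc188: 1
  Vc261 vs Vc383: 5
  Vc261 vs Vc188: 5
  Vc383 vs Vc188: 7
The smallest is 1 mismatch, between Vc128 and Vc188; p = 1/14 = 0.071.

0.071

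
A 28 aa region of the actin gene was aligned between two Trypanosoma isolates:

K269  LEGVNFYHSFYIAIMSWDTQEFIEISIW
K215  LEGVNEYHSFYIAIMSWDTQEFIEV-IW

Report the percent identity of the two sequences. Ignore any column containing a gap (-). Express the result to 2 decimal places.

Excluding the 1 gap column leaves 27 comparable sites.
Mismatches occur at site 6 (F/E), site 25 (I/V).
25 of the 27 comparable sites match, so the percent identity is 25/27 × 100 = 92.59%.

92.59%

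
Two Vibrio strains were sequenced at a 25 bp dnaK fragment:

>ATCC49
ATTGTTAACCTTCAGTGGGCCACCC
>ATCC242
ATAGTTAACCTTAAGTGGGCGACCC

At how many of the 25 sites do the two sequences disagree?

3

The sequences differ at positions 3 (T/A), 13 (C/A), 21 (C/G).
That gives 3 mismatches out of 25 aligned sites, so the Hamming distance is 3.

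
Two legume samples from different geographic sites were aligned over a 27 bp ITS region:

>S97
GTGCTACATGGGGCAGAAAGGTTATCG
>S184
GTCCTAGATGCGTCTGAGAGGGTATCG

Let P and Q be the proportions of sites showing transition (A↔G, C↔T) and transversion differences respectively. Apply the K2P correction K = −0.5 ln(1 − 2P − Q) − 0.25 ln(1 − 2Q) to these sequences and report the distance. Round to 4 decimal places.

The sequences differ at positions 3 (G/C, transversion), 7 (C/G, transversion), 11 (G/C, transversion), 13 (G/T, transversion), 15 (A/T, transversion), 18 (A/G, transition), 22 (T/G, transversion).
Of the 7 differences, 1 transition and 6 transversions over 27 sites: P = 1/27 = 0.037037, Q = 6/27 = 0.222222.
d = −0.5·ln(0.703704) − 0.25·ln(0.555556) = −0.5·(-0.351397) − 0.25·(-0.587786) = 0.3226.

0.3226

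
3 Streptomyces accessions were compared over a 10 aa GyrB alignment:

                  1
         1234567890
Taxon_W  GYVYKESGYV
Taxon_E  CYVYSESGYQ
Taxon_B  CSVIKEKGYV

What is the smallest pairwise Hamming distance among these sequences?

Pairwise Hamming distances:
  Taxon_W vs Taxon_E: 3
  Taxon_W vs Taxon_B: 4
  Taxon_E vs Taxon_B: 5
The smallest is 3, between Taxon_W and Taxon_E.

3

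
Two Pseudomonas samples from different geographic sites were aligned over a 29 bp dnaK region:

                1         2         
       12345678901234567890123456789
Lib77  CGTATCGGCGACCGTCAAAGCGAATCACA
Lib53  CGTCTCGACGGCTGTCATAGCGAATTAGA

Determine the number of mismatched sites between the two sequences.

7

Mismatches occur at site 4 (A↔C), site 8 (G↔A), site 11 (A↔G), site 13 (C↔T), site 18 (A↔T), site 26 (C↔T), site 28 (C↔G).
That gives 7 mismatches out of 29 aligned sites, so the Hamming distance is 7.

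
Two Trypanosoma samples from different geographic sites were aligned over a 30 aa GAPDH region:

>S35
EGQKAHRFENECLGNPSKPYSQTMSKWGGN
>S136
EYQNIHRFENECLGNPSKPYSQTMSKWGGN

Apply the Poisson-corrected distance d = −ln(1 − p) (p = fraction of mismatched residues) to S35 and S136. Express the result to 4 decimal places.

0.1054

Differing sites — 2:G/Y; 4:K/N; 5:A/I.
p = 3/30 = 0.100000.
d = −ln(1 − 0.100000) = −ln(0.900000) = 0.1054.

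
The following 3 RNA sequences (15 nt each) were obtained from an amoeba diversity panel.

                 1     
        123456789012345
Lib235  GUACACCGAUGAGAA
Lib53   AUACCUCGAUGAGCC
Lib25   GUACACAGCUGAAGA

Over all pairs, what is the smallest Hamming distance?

4

Pairwise Hamming distances:
  Lib235 vs Lib53: 5
  Lib235 vs Lib25: 4
  Lib53 vs Lib25: 8
The smallest is 4, between Lib235 and Lib25.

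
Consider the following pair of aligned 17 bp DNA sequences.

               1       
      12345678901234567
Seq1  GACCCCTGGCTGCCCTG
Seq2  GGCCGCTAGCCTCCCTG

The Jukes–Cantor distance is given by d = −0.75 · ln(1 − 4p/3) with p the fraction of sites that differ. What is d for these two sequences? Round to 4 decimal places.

Mismatches occur at site 2 (A↔G), site 5 (C↔G), site 8 (G↔A), site 11 (T↔C), site 12 (G↔T).
p = 5/17 = 0.294118.
d = −0.75 · ln(1 − (4/3)·0.294118) = −0.75 · ln(0.607843) = −0.75 · (-0.497839) = 0.3734.

0.3734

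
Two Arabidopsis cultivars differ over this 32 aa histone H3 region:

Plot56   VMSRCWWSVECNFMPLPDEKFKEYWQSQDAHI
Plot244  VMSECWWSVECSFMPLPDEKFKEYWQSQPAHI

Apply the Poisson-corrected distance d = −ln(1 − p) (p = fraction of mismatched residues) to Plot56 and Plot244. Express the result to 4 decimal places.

The sequences differ at positions 4 (R/E), 12 (N/S), 29 (D/P).
p = 3/32 = 0.093750.
d = −ln(1 − 0.093750) = −ln(0.906250) = 0.0984.

0.0984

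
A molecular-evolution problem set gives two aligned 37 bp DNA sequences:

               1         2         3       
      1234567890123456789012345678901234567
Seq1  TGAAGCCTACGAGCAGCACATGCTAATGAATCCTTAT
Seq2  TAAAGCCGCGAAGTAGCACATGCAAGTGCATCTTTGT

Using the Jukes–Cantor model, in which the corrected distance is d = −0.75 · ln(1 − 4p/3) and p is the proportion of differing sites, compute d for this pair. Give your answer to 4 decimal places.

0.3786

The sequences differ at positions 2 (G/A), 8 (T/G), 9 (A/C), 10 (C/G), 11 (G/A), 14 (C/T), 24 (T/A), 26 (A/G), 29 (A/C), 33 (C/T), 36 (A/G).
p = 11/37 = 0.297297.
d = −0.75 · ln(1 − (4/3)·0.297297) = −0.75 · ln(0.603604) = −0.75 · (-0.504837) = 0.3786.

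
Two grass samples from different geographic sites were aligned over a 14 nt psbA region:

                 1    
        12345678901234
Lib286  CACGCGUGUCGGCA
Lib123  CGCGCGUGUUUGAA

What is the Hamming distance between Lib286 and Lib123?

4

Mismatches occur at site 2 (A→G), site 10 (C→U), site 11 (G→U), site 13 (C→A).
That gives 4 mismatches out of 14 aligned sites, so the Hamming distance is 4.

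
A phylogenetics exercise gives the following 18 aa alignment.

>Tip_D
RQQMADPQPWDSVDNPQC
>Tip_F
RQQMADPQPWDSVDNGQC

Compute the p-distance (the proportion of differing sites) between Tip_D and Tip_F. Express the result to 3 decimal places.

0.056

A single mismatch occurs at site 16 (P↔G).
There are 1 differences over 18 sites, so p = 1/18 = 0.056.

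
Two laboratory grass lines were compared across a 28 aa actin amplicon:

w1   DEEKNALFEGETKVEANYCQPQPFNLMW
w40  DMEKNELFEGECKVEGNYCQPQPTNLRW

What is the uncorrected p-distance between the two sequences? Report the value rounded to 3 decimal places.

The sequences differ at positions 2 (E/M), 6 (A/E), 12 (T/C), 16 (A/G), 24 (F/T), 27 (M/R).
There are 6 differences over 28 sites, so p = 6/28 = 0.214.

0.214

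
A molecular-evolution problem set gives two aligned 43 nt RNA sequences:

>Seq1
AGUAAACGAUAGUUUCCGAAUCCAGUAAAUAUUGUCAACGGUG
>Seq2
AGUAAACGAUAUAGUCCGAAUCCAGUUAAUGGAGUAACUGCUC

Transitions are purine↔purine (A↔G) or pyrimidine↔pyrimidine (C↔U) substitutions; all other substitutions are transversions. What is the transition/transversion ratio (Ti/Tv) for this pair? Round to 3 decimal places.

0.200

Mismatches occur at site 12 (G/U, transversion), site 13 (U/A, transversion), site 14 (U/G, transversion), site 27 (A/U, transversion), site 31 (A/G, transition), site 32 (U/G, transversion), site 33 (U/A, transversion), site 36 (C/A, transversion), site 38 (A/C, transversion), site 39 (C/U, transition), site 41 (G/C, transversion), site 43 (G/C, transversion).
Of the 12 differences, 2 transitions and 10 transversions, so Ti/Tv = 2/10 = 0.200.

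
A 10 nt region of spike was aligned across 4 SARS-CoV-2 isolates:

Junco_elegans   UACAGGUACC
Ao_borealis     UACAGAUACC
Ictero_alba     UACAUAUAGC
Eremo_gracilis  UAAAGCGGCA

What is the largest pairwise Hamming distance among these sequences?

Pairwise Hamming distances:
  Junco_elegans vs Ao_borealis: 1
  Junco_elegans vs Ictero_alba: 3
  Junco_elegans vs Eremo_gracilis: 5
  Ao_borealis vs Ictero_alba: 2
  Ao_borealis vs Eremo_gracilis: 5
  Ictero_alba vs Eremo_gracilis: 7
The largest is 7, between Ictero_alba and Eremo_gracilis.

7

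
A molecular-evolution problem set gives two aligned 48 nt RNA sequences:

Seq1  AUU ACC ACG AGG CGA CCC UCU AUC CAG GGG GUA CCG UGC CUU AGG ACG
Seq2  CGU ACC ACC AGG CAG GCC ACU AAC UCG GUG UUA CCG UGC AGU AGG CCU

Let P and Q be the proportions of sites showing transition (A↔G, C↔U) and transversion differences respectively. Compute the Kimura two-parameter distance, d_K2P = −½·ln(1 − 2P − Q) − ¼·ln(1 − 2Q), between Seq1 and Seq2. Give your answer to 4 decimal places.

Mismatches occur at site 1 (A→C, transversion), site 2 (U→G, transversion), site 9 (G→C, transversion), site 14 (G→A, transition), site 15 (A→G, transition), site 16 (C→G, transversion), site 19 (U→A, transversion), site 23 (U→A, transversion), site 25 (C→U, transition), site 26 (A→C, transversion), site 29 (G→U, transversion), site 31 (G→U, transversion), site 40 (C→A, transversion), site 41 (U→G, transversion), site 46 (A→C, transversion), site 48 (G→U, transversion).
Of the 16 differences, 3 transitions and 13 transversions over 48 sites: P = 3/48 = 0.062500, Q = 13/48 = 0.270833.
d = −0.5·ln(0.604167) − 0.25·ln(0.458334) = −0.5·(-0.503905) − 0.25·(-0.780157) = 0.4470.

0.4470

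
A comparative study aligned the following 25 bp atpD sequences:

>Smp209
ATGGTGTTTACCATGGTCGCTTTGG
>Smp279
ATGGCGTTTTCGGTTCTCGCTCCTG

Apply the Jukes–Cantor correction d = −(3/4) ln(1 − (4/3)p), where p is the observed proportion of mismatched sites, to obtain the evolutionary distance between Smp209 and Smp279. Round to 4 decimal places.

0.4904

Differing sites — 5:T/C; 10:A/T; 12:C/G; 13:A/G; 15:G/T; 16:G/C; 22:T/C; 23:T/C; 24:G/T.
p = 9/25 = 0.360000.
d = −0.75 · ln(1 − (4/3)·0.360000) = −0.75 · ln(0.520000) = −0.75 · (-0.653926) = 0.4904.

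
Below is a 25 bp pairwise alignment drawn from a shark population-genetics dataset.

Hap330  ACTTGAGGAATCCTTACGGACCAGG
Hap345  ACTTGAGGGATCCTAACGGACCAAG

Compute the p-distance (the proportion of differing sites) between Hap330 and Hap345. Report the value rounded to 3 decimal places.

0.120

Mismatches occur at site 9 (A→G), site 15 (T→A), site 24 (G→A).
There are 3 differences over 25 sites, so p = 3/25 = 0.120.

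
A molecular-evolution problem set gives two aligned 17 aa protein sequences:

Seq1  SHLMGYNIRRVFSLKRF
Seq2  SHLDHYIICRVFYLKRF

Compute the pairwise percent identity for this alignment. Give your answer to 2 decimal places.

70.59%

The sequences differ at positions 4 (M/D), 5 (G/H), 7 (N/I), 9 (R/C), 13 (S/Y).
12 of the 17 sites match, so the percent identity is 12/17 × 100 = 70.59%.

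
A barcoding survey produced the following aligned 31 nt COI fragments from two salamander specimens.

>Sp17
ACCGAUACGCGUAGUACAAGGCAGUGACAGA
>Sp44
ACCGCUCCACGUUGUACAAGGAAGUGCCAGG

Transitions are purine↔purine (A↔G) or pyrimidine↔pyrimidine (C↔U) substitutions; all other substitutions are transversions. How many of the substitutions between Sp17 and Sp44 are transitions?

Differing sites — 5:A/C (Tv); 7:A/C (Tv); 9:G/A (Ti); 13:A/U (Tv); 22:C/A (Tv); 27:A/C (Tv); 31:A/G (Ti).
Of the 7 differences, 2 transitions and 5 transversions, so the answer is 2.

2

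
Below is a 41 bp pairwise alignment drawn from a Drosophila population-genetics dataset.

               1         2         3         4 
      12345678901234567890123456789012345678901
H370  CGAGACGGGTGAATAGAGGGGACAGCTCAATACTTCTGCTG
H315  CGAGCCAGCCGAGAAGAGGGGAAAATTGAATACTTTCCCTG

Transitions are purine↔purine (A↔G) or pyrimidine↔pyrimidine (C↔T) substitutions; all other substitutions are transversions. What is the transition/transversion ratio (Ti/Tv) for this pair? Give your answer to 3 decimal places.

The sequences differ at positions 5 (A/C, transversion), 7 (G/A, transition), 9 (G/C, transversion), 10 (T/C, transition), 13 (A/G, transition), 14 (T/A, transversion), 23 (C/A, transversion), 25 (G/A, transition), 26 (C/T, transition), 28 (C/G, transversion), 36 (C/T, transition), 37 (T/C, transition), 38 (G/C, transversion).
Of the 13 differences, 7 transitions and 6 transversions, so Ti/Tv = 7/6 = 1.167.

1.167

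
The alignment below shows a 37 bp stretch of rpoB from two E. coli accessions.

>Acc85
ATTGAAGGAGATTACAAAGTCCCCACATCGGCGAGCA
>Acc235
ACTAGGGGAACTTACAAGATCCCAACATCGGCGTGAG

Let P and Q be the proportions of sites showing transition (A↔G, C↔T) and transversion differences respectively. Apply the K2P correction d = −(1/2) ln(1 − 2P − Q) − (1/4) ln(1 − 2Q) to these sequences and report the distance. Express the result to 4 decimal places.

0.4498

Mismatches occur at site 2 (T↔C, transition), site 4 (G↔A, transition), site 5 (A↔G, transition), site 6 (A↔G, transition), site 10 (G↔A, transition), site 11 (A↔C, transversion), site 18 (A↔G, transition), site 19 (G↔A, transition), site 24 (C↔A, transversion), site 34 (A↔T, transversion), site 36 (C↔A, transversion), site 37 (A↔G, transition).
Of the 12 differences, 8 transitions and 4 transversions over 37 sites: P = 8/37 = 0.216216, Q = 4/37 = 0.108108.
d = −0.5·ln(0.459460) − 0.25·ln(0.783784) = −0.5·(-0.777703) − 0.25·(-0.243622) = 0.4498.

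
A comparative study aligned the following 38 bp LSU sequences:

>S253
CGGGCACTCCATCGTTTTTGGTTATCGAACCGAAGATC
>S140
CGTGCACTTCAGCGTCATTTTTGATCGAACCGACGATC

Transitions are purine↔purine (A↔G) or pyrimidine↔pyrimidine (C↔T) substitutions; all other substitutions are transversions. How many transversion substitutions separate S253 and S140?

7

Mismatches occur at site 3 (G→T, transversion), site 9 (C→T, transition), site 12 (T→G, transversion), site 16 (T→C, transition), site 17 (T→A, transversion), site 20 (G→T, transversion), site 21 (G→T, transversion), site 23 (T→G, transversion), site 34 (A→C, transversion).
Of the 9 differences, 2 transitions and 7 transversions, so the answer is 7.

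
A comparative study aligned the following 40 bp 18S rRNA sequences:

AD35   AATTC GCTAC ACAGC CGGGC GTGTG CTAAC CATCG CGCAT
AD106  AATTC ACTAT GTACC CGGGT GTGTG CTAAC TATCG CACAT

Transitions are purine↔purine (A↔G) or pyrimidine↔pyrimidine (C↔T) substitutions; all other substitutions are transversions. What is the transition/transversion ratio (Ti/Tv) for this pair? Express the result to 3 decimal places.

7.000

The sequences differ at positions 6 (G/A, transition), 10 (C/T, transition), 11 (A/G, transition), 12 (C/T, transition), 14 (G/C, transversion), 20 (C/T, transition), 31 (C/T, transition), 37 (G/A, transition).
Of the 8 differences, 7 transitions and 1 transversion, so Ti/Tv = 7/1 = 7.000.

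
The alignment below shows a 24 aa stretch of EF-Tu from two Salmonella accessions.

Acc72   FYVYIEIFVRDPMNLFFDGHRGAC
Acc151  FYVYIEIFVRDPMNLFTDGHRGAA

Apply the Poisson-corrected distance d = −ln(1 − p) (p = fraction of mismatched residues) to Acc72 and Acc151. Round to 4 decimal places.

The sequences differ at positions 17 (F/T), 24 (C/A).
p = 2/24 = 0.083333.
d = −ln(1 − 0.083333) = −ln(0.916667) = 0.0870.

0.0870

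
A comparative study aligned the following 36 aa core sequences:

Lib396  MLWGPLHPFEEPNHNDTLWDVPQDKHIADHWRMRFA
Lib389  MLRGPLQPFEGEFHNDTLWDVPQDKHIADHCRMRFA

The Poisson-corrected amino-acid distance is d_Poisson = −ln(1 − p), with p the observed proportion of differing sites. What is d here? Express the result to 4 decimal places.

Mismatches occur at site 3 (W→R), site 7 (H→Q), site 11 (E→G), site 12 (P→E), site 13 (N→F), site 31 (W→C).
p = 6/36 = 0.166667.
d = −ln(1 − 0.166667) = −ln(0.833333) = 0.1823.

0.1823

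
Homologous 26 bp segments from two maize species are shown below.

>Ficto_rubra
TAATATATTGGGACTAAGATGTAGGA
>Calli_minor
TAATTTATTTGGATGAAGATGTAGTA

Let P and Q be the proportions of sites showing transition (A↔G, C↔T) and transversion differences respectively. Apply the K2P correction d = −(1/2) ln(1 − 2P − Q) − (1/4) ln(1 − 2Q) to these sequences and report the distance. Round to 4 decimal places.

0.2231

Mismatches occur at site 5 (A→T, transversion), site 10 (G→T, transversion), site 14 (C→T, transition), site 15 (T→G, transversion), site 25 (G→T, transversion).
Of the 5 differences, 1 transition and 4 transversions over 26 sites: P = 1/26 = 0.038462, Q = 4/26 = 0.153846.
d = −0.5·ln(0.769230) − 0.25·ln(0.692308) = −0.5·(-0.262365) − 0.25·(-0.367724) = 0.2231.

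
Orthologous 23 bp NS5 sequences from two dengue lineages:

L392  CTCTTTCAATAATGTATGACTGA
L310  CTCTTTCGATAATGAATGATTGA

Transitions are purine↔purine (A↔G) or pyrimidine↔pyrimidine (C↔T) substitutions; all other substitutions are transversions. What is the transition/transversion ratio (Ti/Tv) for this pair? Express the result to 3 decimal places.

Mismatches occur at site 8 (A→G, transition), site 15 (T→A, transversion), site 20 (C→T, transition).
Of the 3 differences, 2 transitions and 1 transversion, so Ti/Tv = 2/1 = 2.000.

2.000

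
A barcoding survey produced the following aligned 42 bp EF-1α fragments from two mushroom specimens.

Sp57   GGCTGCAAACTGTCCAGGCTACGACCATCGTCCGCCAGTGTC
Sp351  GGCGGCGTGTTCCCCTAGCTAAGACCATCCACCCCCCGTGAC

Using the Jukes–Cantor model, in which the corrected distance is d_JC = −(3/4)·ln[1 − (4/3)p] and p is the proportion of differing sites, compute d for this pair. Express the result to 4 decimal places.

0.4850

Differing sites — 4:T/G; 7:A/G; 8:A/T; 9:A/G; 10:C/T; 12:G/C; 13:T/C; 16:A/T; 17:G/A; 22:C/A; 30:G/C; 31:T/A; 34:G/C; 37:A/C; 41:T/A.
p = 15/42 = 0.357143.
d = −0.75 · ln(1 − (4/3)·0.357143) = −0.75 · ln(0.523809) = −0.75 · (-0.646628) = 0.4850.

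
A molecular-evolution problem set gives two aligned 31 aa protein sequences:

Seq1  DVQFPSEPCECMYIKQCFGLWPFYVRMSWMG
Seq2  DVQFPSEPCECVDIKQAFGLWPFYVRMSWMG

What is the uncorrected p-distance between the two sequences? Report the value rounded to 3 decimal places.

0.097

Mismatches occur at site 12 (M↔V), site 13 (Y↔D), site 17 (C↔A).
There are 3 differences over 31 sites, so p = 3/31 = 0.097.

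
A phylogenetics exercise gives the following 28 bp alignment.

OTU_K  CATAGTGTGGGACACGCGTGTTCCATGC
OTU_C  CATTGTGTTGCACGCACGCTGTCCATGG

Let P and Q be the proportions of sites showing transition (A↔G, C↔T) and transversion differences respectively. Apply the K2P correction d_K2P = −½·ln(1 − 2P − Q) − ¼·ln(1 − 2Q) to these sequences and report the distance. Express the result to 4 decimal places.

0.4197

Mismatches occur at site 4 (A↔T, transversion), site 9 (G↔T, transversion), site 11 (G↔C, transversion), site 14 (A↔G, transition), site 16 (G↔A, transition), site 19 (T↔C, transition), site 20 (G↔T, transversion), site 21 (T↔G, transversion), site 28 (C↔G, transversion).
Of the 9 differences, 3 transitions and 6 transversions over 28 sites: P = 3/28 = 0.107143, Q = 6/28 = 0.214286.
d = −0.5·ln(0.571428) − 0.25·ln(0.571428) = −0.5·(-0.559617) − 0.25·(-0.559617) = 0.4197.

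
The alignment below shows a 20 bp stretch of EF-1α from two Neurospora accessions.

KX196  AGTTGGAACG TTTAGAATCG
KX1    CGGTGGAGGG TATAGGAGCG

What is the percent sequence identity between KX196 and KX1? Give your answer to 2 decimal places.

65.00%

Differing sites — 1:A/C; 3:T/G; 8:A/G; 9:C/G; 12:T/A; 16:A/G; 18:T/G.
13 of the 20 sites match, so the percent identity is 13/20 × 100 = 65.00%.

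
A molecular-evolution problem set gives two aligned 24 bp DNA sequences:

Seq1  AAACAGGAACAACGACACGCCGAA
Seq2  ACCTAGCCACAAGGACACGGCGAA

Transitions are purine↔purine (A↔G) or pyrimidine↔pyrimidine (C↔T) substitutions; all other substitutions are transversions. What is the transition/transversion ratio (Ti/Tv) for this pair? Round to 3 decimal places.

Differing sites — 2:A/C (Tv); 3:A/C (Tv); 4:C/T (Ti); 7:G/C (Tv); 8:A/C (Tv); 13:C/G (Tv); 20:C/G (Tv).
Of the 7 differences, 1 transition and 6 transversions, so Ti/Tv = 1/6 = 0.167.

0.167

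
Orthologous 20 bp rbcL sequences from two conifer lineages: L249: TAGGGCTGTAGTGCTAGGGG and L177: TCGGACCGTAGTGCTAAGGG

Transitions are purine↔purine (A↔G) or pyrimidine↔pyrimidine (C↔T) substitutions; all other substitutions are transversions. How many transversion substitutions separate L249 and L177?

Differing sites — 2:A/C (Tv); 5:G/A (Ti); 7:T/C (Ti); 17:G/A (Ti).
Of the 4 differences, 3 transitions and 1 transversion, so the answer is 1.

1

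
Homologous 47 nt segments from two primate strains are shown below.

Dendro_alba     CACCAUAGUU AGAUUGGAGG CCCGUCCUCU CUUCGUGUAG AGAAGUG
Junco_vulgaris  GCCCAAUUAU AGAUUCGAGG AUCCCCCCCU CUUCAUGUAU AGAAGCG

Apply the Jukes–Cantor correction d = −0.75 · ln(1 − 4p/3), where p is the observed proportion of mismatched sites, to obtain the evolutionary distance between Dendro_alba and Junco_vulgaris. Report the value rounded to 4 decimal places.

Mismatches occur at site 1 (C/G), site 2 (A/C), site 6 (U/A), site 7 (A/U), site 8 (G/U), site 9 (U/A), site 16 (G/C), site 21 (C/A), site 22 (C/U), site 24 (G/C), site 25 (U/C), site 28 (U/C), site 35 (G/A), site 40 (G/U), site 46 (U/C).
p = 15/47 = 0.319149.
d = −0.75 · ln(1 − (4/3)·0.319149) = −0.75 · ln(0.574468) = −0.75 · (-0.554311) = 0.4157.

0.4157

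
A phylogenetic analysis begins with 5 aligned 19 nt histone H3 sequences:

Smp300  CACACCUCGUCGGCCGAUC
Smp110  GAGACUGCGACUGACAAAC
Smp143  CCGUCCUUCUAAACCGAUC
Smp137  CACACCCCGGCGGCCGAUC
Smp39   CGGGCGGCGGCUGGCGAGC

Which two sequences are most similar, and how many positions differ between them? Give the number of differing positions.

Pairwise Hamming distances:
  Smp300 vs Smp110: 9
  Smp300 vs Smp143: 8
  Smp300 vs Smp137: 2
  Smp300 vs Smp39: 9
  Smp110 vs Smp143: 14
  Smp110 vs Smp137: 9
  Smp110 vs Smp39: 8
  Smp143 vs Smp137: 10
  Smp143 vs Smp39: 12
  Smp137 vs Smp39: 8
The smallest is 2, between Smp300 and Smp137.

2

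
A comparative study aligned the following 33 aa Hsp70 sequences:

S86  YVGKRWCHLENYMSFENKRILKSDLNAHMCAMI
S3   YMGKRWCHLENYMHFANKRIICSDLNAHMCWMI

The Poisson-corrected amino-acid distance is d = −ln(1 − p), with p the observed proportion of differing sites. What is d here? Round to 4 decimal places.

The sequences differ at positions 2 (V/M), 14 (S/H), 16 (E/A), 21 (L/I), 22 (K/C), 31 (A/W).
p = 6/33 = 0.181818.
d = −ln(1 − 0.181818) = −ln(0.818182) = 0.2007.

0.2007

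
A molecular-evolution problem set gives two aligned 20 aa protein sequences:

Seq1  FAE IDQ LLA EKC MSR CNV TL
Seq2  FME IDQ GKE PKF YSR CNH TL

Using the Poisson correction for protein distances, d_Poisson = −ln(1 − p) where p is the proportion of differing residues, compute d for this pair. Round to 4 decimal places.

0.5108

Mismatches occur at site 2 (A↔M), site 7 (L↔G), site 8 (L↔K), site 9 (A↔E), site 10 (E↔P), site 12 (C↔F), site 13 (M↔Y), site 18 (V↔H).
p = 8/20 = 0.400000.
d = −ln(1 − 0.400000) = −ln(0.600000) = 0.5108.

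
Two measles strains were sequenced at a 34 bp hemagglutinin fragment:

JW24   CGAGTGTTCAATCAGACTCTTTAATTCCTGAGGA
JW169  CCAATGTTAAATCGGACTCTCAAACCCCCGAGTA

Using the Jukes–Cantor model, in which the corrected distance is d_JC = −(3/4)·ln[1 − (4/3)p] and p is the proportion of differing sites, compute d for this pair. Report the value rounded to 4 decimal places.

Differing sites — 2:G/C; 4:G/A; 9:C/A; 14:A/G; 21:T/C; 22:T/A; 25:T/C; 26:T/C; 29:T/C; 33:G/T.
p = 10/34 = 0.294118.
d = −0.75 · ln(1 − (4/3)·0.294118) = −0.75 · ln(0.607843) = −0.75 · (-0.497839) = 0.3734.

0.3734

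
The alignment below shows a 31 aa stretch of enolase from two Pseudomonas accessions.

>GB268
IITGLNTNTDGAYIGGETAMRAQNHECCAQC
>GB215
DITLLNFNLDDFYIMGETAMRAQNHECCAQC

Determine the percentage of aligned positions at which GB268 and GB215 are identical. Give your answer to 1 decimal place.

77.4%

The sequences differ at positions 1 (I/D), 4 (G/L), 7 (T/F), 9 (T/L), 11 (G/D), 12 (A/F), 15 (G/M).
24 of the 31 sites match, so the percent identity is 24/31 × 100 = 77.4%.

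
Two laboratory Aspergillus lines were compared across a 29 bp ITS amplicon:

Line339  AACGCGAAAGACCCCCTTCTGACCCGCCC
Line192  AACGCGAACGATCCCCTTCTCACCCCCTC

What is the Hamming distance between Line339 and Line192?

5

The sequences differ at positions 9 (A/C), 12 (C/T), 21 (G/C), 26 (G/C), 28 (C/T).
That gives 5 mismatches out of 29 aligned sites, so the Hamming distance is 5.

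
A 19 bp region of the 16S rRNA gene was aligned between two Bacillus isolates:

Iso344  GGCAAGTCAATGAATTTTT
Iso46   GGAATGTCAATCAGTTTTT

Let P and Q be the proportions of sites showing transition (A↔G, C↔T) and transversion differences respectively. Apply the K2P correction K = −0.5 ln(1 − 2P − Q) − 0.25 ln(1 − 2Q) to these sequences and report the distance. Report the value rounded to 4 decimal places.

The sequences differ at positions 3 (C/A, transversion), 5 (A/T, transversion), 12 (G/C, transversion), 14 (A/G, transition).
Of the 4 differences, 1 transition and 3 transversions over 19 sites: P = 1/19 = 0.052632, Q = 3/19 = 0.157895.
d = −0.5·ln(0.736841) − 0.25·ln(0.684210) = −0.5·(-0.305383) − 0.25·(-0.379490) = 0.2476.

0.2476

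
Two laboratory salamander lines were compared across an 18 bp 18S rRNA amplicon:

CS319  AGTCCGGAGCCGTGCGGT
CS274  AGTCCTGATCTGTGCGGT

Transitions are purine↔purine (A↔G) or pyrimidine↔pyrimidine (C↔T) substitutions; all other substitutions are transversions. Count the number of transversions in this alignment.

2

The sequences differ at positions 6 (G/T, transversion), 9 (G/T, transversion), 11 (C/T, transition).
Of the 3 differences, 1 transition and 2 transversions, so the answer is 2.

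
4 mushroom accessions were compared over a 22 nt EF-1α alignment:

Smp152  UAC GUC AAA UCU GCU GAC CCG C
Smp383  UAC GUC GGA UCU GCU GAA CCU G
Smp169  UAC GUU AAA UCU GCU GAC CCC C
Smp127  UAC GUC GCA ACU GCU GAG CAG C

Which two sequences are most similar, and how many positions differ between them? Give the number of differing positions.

2

Pairwise Hamming distances:
  Smp152 vs Smp383: 5
  Smp152 vs Smp169: 2
  Smp152 vs Smp127: 5
  Smp383 vs Smp169: 6
  Smp383 vs Smp127: 6
  Smp169 vs Smp127: 7
The smallest is 2, between Smp152 and Smp169.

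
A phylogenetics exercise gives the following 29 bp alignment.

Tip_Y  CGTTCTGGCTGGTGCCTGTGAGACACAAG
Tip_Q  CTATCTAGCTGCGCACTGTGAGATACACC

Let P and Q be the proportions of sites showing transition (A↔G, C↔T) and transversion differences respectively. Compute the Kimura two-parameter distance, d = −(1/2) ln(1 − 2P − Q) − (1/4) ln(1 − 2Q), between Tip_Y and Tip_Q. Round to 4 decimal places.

0.4676

The sequences differ at positions 2 (G/T, transversion), 3 (T/A, transversion), 7 (G/A, transition), 12 (G/C, transversion), 13 (T/G, transversion), 14 (G/C, transversion), 15 (C/A, transversion), 24 (C/T, transition), 28 (A/C, transversion), 29 (G/C, transversion).
Of the 10 differences, 2 transitions and 8 transversions over 29 sites: P = 2/29 = 0.068966, Q = 8/29 = 0.275862.
d = −0.5·ln(0.586206) − 0.25·ln(0.448276) = −0.5·(-0.534084) − 0.25·(-0.802346) = 0.4676.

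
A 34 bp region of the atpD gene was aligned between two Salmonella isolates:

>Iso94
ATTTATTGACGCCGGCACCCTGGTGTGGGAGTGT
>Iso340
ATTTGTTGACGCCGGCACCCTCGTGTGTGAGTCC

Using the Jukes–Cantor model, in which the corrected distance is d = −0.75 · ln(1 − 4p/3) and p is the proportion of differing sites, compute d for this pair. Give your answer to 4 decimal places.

0.1637

Differing sites — 5:A/G; 22:G/C; 28:G/T; 33:G/C; 34:T/C.
p = 5/34 = 0.147059.
d = −0.75 · ln(1 − (4/3)·0.147059) = −0.75 · ln(0.803921) = −0.75 · (-0.218254) = 0.1637.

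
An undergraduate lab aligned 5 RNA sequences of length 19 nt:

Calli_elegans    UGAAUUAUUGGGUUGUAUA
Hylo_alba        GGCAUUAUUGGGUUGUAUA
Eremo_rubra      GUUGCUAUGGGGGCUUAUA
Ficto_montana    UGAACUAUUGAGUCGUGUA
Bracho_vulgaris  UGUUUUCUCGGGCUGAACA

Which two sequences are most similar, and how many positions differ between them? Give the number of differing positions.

2

Pairwise Hamming distances:
  Calli_elegans vs Hylo_alba: 2
  Calli_elegans vs Eremo_rubra: 9
  Calli_elegans vs Ficto_montana: 4
  Calli_elegans vs Bracho_vulgaris: 7
  Hylo_alba vs Eremo_rubra: 8
  Hylo_alba vs Ficto_montana: 6
  Hylo_alba vs Bracho_vulgaris: 8
  Eremo_rubra vs Ficto_montana: 9
  Eremo_rubra vs Bracho_vulgaris: 11
  Ficto_montana vs Bracho_vulgaris: 11
The smallest is 2, between Calli_elegans and Hylo_alba.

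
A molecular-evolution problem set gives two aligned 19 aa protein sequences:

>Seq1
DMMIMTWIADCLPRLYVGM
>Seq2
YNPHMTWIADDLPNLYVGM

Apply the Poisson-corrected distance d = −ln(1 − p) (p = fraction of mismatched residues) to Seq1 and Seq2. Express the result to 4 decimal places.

Differing sites — 1:D/Y; 2:M/N; 3:M/P; 4:I/H; 11:C/D; 14:R/N.
p = 6/19 = 0.315789.
d = −ln(1 − 0.315789) = −ln(0.684211) = 0.3795.

0.3795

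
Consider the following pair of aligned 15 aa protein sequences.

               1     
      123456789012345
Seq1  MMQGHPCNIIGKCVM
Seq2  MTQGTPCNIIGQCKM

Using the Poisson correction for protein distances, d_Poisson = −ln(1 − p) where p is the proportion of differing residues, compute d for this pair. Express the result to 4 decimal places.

0.3102

The sequences differ at positions 2 (M/T), 5 (H/T), 12 (K/Q), 14 (V/K).
p = 4/15 = 0.266667.
d = −ln(1 − 0.266667) = −ln(0.733333) = 0.3102.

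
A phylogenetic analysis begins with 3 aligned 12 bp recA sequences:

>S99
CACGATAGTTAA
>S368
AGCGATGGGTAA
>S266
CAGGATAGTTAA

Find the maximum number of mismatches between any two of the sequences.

Pairwise Hamming distances:
  S99 vs S368: 4
  S99 vs S266: 1
  S368 vs S266: 5
The largest is 5, between S368 and S266.

5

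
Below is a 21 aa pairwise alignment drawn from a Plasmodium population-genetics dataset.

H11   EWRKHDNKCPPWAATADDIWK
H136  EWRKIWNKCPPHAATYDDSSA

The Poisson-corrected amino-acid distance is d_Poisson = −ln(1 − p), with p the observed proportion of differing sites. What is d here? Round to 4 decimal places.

Mismatches occur at site 5 (H↔I), site 6 (D↔W), site 12 (W↔H), site 16 (A↔Y), site 19 (I↔S), site 20 (W↔S), site 21 (K↔A).
p = 7/21 = 0.333333.
d = −ln(1 − 0.333333) = −ln(0.666667) = 0.4055.

0.4055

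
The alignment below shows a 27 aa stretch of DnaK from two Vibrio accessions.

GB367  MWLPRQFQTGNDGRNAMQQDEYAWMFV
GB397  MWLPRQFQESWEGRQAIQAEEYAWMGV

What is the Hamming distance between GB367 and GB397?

9

Mismatches occur at site 9 (T→E), site 10 (G→S), site 11 (N→W), site 12 (D→E), site 15 (N→Q), site 17 (M→I), site 19 (Q→A), site 20 (D→E), site 26 (F→G).
That gives 9 mismatches out of 27 aligned sites, so the Hamming distance is 9.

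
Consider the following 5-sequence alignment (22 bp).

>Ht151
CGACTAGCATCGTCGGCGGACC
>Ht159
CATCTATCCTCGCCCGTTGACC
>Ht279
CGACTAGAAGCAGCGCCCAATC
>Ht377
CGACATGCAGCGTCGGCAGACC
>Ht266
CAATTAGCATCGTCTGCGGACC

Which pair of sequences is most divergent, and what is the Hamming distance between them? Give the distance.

Pairwise Hamming distances:
  Ht151 vs Ht159: 8
  Ht151 vs Ht279: 8
  Ht151 vs Ht377: 4
  Ht151 vs Ht266: 3
  Ht159 vs Ht279: 14
  Ht159 vs Ht377: 11
  Ht159 vs Ht266: 8
  Ht279 vs Ht377: 9
  Ht279 vs Ht266: 11
  Ht377 vs Ht266: 7
The largest is 14, between Ht159 and Ht279.

14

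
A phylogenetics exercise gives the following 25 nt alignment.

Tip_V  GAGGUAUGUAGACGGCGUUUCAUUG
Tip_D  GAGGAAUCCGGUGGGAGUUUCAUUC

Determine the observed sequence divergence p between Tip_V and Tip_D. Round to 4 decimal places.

Mismatches occur at site 5 (U↔A), site 8 (G↔C), site 9 (U↔C), site 10 (A↔G), site 12 (A↔U), site 13 (C↔G), site 16 (C↔A), site 25 (G↔C).
There are 8 differences over 25 sites, so p = 8/25 = 0.3200.

0.3200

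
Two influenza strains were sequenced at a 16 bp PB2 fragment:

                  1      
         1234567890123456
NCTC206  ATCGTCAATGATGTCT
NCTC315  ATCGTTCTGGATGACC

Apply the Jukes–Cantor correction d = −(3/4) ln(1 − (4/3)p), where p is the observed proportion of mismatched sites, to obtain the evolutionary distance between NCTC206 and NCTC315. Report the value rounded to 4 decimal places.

0.5199

Differing sites — 6:C/T; 7:A/C; 8:A/T; 9:T/G; 14:T/A; 16:T/C.
p = 6/16 = 0.375000.
d = −0.75 · ln(1 − (4/3)·0.375000) = −0.75 · ln(0.500000) = −0.75 · (-0.693147) = 0.5199.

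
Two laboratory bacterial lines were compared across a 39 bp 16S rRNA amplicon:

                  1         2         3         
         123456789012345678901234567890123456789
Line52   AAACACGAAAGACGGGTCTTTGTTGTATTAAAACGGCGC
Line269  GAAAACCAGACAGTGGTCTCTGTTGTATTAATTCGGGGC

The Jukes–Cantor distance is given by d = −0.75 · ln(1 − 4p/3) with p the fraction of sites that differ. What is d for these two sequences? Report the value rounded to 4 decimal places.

0.3538

Differing sites — 1:A/G; 4:C/A; 7:G/C; 9:A/G; 11:G/C; 13:C/G; 14:G/T; 20:T/C; 32:A/T; 33:A/T; 37:C/G.
p = 11/39 = 0.282051.
d = −0.75 · ln(1 − (4/3)·0.282051) = −0.75 · ln(0.623932) = −0.75 · (-0.471714) = 0.3538.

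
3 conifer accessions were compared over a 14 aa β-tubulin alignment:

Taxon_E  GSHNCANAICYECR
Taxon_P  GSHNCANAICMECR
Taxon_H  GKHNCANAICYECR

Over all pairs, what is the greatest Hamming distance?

Pairwise Hamming distances:
  Taxon_E vs Taxon_P: 1
  Taxon_E vs Taxon_H: 1
  Taxon_P vs Taxon_H: 2
The largest is 2, between Taxon_P and Taxon_H.

2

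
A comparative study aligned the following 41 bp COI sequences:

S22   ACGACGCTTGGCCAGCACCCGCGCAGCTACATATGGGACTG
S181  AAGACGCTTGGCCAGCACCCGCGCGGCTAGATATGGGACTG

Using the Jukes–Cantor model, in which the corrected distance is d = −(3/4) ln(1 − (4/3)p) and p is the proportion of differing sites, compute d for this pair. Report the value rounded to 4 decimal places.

Differing sites — 2:C/A; 25:A/G; 30:C/G.
p = 3/41 = 0.073171.
d = −0.75 · ln(1 − (4/3)·0.073171) = −0.75 · ln(0.902439) = −0.75 · (-0.102654) = 0.0770.

0.0770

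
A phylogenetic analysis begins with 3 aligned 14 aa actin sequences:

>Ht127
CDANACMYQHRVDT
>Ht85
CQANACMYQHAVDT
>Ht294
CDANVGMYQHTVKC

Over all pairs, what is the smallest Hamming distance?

Pairwise Hamming distances:
  Ht127 vs Ht85: 2
  Ht127 vs Ht294: 5
  Ht85 vs Ht294: 6
The smallest is 2, between Ht127 and Ht85.

2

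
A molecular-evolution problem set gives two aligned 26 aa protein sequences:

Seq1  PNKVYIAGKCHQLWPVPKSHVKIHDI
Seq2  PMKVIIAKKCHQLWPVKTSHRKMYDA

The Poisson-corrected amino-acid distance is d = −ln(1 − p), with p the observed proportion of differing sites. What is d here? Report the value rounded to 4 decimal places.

Differing sites — 2:N/M; 5:Y/I; 8:G/K; 17:P/K; 18:K/T; 21:V/R; 23:I/M; 24:H/Y; 26:I/A.
p = 9/26 = 0.346154.
d = −ln(1 − 0.346154) = −ln(0.653846) = 0.4249.

0.4249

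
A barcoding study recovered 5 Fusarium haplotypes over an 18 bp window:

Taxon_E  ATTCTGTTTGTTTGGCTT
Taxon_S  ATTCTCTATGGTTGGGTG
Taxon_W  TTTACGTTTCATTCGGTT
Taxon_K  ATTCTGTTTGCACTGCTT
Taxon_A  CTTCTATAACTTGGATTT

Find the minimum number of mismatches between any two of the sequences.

4

Pairwise Hamming distances:
  Taxon_E vs Taxon_S: 5
  Taxon_E vs Taxon_W: 7
  Taxon_E vs Taxon_K: 4
  Taxon_E vs Taxon_A: 8
  Taxon_S vs Taxon_W: 9
  Taxon_S vs Taxon_K: 8
  Taxon_S vs Taxon_A: 9
  Taxon_W vs Taxon_K: 9
  Taxon_W vs Taxon_A: 11
  Taxon_K vs Taxon_A: 11
The smallest is 4, between Taxon_E and Taxon_K.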